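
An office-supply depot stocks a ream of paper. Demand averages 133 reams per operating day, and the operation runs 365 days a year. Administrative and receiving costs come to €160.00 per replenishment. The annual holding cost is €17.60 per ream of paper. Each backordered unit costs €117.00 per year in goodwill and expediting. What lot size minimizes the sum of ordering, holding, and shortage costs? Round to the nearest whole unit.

Annual demand D = 133 × 365 = 48,545.
With planned backorders, Q* = √(2DS/H) · √((H+B)/B).
√(2DS/H) = √(2 × 48,545 × 160 / 17.6) = 939.487.
√((H+B)/B) = √((17.6+117)/117) = 1.0726.
Q* ≈ 1007.675.

Q* ≈ 1,008 reams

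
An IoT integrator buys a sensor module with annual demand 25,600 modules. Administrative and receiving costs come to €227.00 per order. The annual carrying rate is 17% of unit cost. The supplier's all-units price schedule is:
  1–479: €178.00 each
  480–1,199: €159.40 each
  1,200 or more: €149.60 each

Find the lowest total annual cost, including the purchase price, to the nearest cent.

Holding cost per unit per year at price C is H = 0.17·C.
Candidates are each tier's EOQ (if it falls in that tier) and each price-break quantity.
Tier 1 (€178.00): EOQ = 619.7 exceeds tier's upper bound 479, so this tier is dominated.
EOQ at €159.40 = 654.9 (feasible in tier 2): TC = 25,600×€159.40 + (25,600/654.9)×227 + (654.9/2)×0.17×€159.40 = €4,098,386.66.
EOQ at €149.60 = 676.0 < 1200, so use break Q=1200: TC = 25,600×€149.60 + (25,600/1200.0)×227 + (1200.0/2)×0.17×€149.60 = €3,849,861.87.
Lowest total cost among the candidates is at Q = 1200.0.

TC* ≈ €3,849,861.87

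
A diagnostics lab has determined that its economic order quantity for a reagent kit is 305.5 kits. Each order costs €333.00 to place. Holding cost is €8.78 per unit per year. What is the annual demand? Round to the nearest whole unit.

Squaring Q* = √(2DS/H) gives Q*² = 2DS/H.
From Q* = √(2DS/H): D = Q*²H / (2S) = 305.5² × 8.78 / (2 × 333) = 1230.390.

D ≈ 1,230 kits per year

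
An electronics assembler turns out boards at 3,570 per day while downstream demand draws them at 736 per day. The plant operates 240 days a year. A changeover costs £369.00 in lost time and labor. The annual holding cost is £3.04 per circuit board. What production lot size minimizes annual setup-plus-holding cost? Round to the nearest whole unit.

Q* ≈ 7,350 boards

Annual demand D = 736 × 240 = 176,640.
Production build-up factor (1 − d/p) = 1 − 736/3,570 = 0.7938.
Q* = √(2DS / (H(1 − d/p))) = √(2 × 176,640 × 369 / (3.04 × 0.7938)).
= √(130,360,320 / 2.4133) ≈ 7349.708.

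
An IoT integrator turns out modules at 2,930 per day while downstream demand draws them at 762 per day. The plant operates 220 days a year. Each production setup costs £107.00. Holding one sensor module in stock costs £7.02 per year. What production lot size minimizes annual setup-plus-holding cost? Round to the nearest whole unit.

Annual demand D = 762 × 220 = 167,640.
Production build-up factor (1 − d/p) = 1 − 762/2,930 = 0.7399.
Q* = √(2DS / (H(1 − d/p))) = √(2 × 167,640 × 107 / (7.02 × 0.7399)).
= √(35,874,960 / 5.1943) ≈ 2628.036.

Q* ≈ 2,628 modules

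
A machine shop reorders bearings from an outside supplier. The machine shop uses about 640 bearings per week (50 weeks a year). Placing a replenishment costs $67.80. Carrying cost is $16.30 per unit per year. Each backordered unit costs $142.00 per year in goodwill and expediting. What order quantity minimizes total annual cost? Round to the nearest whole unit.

Q* ≈ 545 bearings

Annual demand D = 640 × 50 = 32,000.
With planned backorders, Q* = √(2DS/H) · √((H+B)/B).
√(2DS/H) = √(2 × 32,000 × 67.8 / 16.3) = 515.954.
√((H+B)/B) = √((16.3+142)/142) = 1.0558.
Q* ≈ 544.763.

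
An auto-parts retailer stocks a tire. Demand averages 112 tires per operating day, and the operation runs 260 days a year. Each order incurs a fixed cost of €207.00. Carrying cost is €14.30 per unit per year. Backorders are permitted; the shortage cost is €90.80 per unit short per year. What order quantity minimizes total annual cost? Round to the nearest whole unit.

Annual demand D = 112 × 260 = 29,120.
With planned backorders, Q* = √(2DS/H) · √((H+B)/B).
√(2DS/H) = √(2 × 29,120 × 207 / 14.3) = 918.180.
√((H+B)/B) = √((14.3+90.8)/90.8) = 1.0759.
Q* ≈ 987.839.

Q* ≈ 988 tires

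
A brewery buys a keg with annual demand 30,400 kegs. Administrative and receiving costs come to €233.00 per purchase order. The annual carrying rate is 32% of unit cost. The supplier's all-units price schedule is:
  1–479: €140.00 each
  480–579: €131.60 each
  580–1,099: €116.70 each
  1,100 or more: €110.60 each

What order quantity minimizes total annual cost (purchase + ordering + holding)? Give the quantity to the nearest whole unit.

Holding cost per unit per year at price C is H = 0.32·C.
Candidates are each tier's EOQ (if it falls in that tier) and each price-break quantity.
Tier 1 (€140.00): EOQ = 562.3 exceeds tier's upper bound 479, so this tier is dominated.
Tier 2 (€131.60): EOQ = 580.0 exceeds tier's upper bound 579, so this tier is dominated.
EOQ at €116.70 = 615.9 (feasible in tier 3): TC = 30,400×€116.70 + (30,400/615.9)×233 + (615.9/2)×0.32×€116.70 = €3,570,680.65.
EOQ at €110.60 = 632.7 < 1100, so use break Q=1100: TC = 30,400×€110.60 + (30,400/1100.0)×233 + (1100.0/2)×0.32×€110.60 = €3,388,144.87.
Lowest total cost is €3,388,144.87 at Q = 1100.0.

Q* ≈ 1,100 kegs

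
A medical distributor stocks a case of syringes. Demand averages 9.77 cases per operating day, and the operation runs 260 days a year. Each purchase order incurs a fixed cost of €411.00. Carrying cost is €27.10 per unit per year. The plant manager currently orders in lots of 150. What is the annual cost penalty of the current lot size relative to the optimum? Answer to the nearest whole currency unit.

Annual demand D = 9.77 × 260 = 2,540.2.
EOQ = √(2DS/H) = √(2 × 2,540.2 × 411 / 27.1) ≈ 277.58.
Cost at Q* = (D/Q*)S + (Q*/2)H = √(2DSH) ≈ €7,522.37.
Cost at Q = 150: (2,540.2/150)×411 + (150/2)×27.1 = €6,960.15 + €2,032.50 = €8,992.65.
Excess = €8,992.65 − €7,522.37 = €1,470.28.

Extra cost ≈ €1,470 per year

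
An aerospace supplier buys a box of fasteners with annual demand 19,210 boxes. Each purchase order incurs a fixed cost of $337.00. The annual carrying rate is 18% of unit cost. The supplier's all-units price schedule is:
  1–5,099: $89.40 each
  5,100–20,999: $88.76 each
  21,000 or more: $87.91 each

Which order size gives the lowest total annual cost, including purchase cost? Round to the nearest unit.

Holding cost per unit per year at price C is H = 0.18·C.
Candidates are each tier's EOQ (if it falls in that tier) and each price-break quantity.
EOQ at $89.40 = 897.0 (feasible in tier 1): TC = 19,210×$89.40 + (19,210/897.0)×337 + (897.0/2)×0.18×$89.40 = $1,731,808.40.
EOQ at $88.76 = 900.2 < 5100, so use break Q=5100: TC = 19,210×$88.76 + (19,210/5100.0)×337 + (5100.0/2)×0.18×$88.76 = $1,747,089.81.
EOQ at $87.91 = 904.6 < 21000, so use break Q=21000: TC = 19,210×$87.91 + (19,210/21000.0)×337 + (21000.0/2)×0.18×$87.91 = $1,855,209.27.
Lowest total cost is $1,731,808.40 at Q = 897.0.

Q* ≈ 897 boxes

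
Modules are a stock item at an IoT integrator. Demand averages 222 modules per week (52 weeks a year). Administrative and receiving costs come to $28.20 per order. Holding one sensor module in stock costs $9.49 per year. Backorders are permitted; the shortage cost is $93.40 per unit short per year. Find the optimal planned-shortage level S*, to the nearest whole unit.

S* ≈ 25 modules

Annual demand D = 222 × 52 = 11,544.
With planned backorders, Q* = √(2DS/H) · √((H+B)/B).
√(2DS/H) = √(2 × 11,544 × 28.2 / 9.49) = 261.930.
√((H+B)/B) = √((9.49+93.4)/93.4) = 1.0496.
Q* ≈ 274.915.
S* = Q* · H/(H+B) = 274.915 × 9.49/102.89 ≈ 25.357.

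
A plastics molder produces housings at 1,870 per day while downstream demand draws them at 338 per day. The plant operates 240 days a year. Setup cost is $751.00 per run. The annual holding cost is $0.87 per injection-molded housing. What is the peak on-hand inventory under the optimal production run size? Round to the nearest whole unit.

I_max ≈ 10,711 housings

Annual demand D = 338 × 240 = 81,120.
Production build-up factor (1 − d/p) = 1 − 338/1,870 = 0.8193.
Q* = √(2DS / (H(1 − d/p))) = √(2 × 81,120 × 751 / (0.87 × 0.8193)).
= √(121,842,240 / 0.7127) ≈ 13074.670.
Maximum inventory = Q*(1 − d/p) = 13074.670 × 0.8193 ≈ 10711.441.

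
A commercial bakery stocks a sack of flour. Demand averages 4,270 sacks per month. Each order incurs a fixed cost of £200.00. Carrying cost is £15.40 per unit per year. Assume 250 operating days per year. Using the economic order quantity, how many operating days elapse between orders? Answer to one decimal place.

T ≈ 5.6 days

Annual demand D = 4,270 × 12 = 51,240.
EOQ = √(2DS/H) = √(2 × 51,240 × 200 / 15.4) ≈ 1153.65.
Cycle time = Q*/D × 250 = 1153.65 / 51,240 × 250 ≈ 5.629 days.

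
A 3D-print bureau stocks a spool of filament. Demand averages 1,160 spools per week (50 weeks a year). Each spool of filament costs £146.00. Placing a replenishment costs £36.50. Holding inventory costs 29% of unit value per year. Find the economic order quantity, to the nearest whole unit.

Q* ≈ 316 spools

Annual demand D = 1,160 × 50 = 58,000.
Holding cost H = 0.29 × £146.00 = £42.3400 per unit per year.
EOQ = √(2DS / H) = √(2 × 58,000 × 36.5 / 42.34).
= √(4,234,000 / 42.34) = √100,000 ≈ 316.228.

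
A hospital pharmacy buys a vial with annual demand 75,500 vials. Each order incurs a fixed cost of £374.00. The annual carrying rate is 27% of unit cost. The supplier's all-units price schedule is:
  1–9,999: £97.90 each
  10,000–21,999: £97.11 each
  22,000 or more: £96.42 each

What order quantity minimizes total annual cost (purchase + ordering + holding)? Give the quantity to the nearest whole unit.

Q* ≈ 1,462 vials

Holding cost per unit per year at price C is H = 0.27·C.
Evaluate total cost at each tier's feasible EOQ or, if the EOQ is below the tier, at the tier's minimum quantity.
EOQ at £97.90 = 1461.7 (feasible in tier 1): TC = 75,500×£97.90 + (75,500/1461.7)×374 + (1461.7/2)×0.27×£97.90 = £7,430,086.48.
EOQ at £97.11 = 1467.6 < 10000, so use break Q=10000: TC = 75,500×£97.11 + (75,500/10000.0)×374 + (10000.0/2)×0.27×£97.11 = £7,465,727.20.
EOQ at £96.42 = 1472.9 < 22000, so use break Q=22000: TC = 75,500×£96.42 + (75,500/22000.0)×374 + (22000.0/2)×0.27×£96.42 = £7,567,360.90.
Lowest total cost is £7,430,086.48 at Q = 1461.7.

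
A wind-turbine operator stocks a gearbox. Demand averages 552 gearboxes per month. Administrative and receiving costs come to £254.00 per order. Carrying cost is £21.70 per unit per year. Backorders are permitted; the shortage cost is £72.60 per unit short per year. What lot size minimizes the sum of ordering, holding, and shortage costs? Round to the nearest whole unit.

Q* ≈ 449 gearboxes

Annual demand D = 552 × 12 = 6,624.
With planned backorders, Q* = √(2DS/H) · √((H+B)/B).
√(2DS/H) = √(2 × 6,624 × 254 / 21.7) = 393.788.
√((H+B)/B) = √((21.7+72.6)/72.6) = 1.1397.
Q* ≈ 448.797.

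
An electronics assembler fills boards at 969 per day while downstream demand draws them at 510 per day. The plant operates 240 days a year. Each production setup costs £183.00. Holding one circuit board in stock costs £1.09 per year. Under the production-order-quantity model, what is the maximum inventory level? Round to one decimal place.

Annual demand D = 510 × 240 = 122,400.
Production build-up factor (1 − d/p) = 1 − 510/969 = 0.4737.
Q* = √(2DS / (H(1 − d/p))) = √(2 × 122,400 × 183 / (1.09 × 0.4737)).
= √(44,798,400 / 0.5163) ≈ 9314.800.
Maximum inventory = Q*(1 − d/p) = 9314.800 × 0.4737 ≈ 4412.274.

I_max ≈ 4,412.3 boards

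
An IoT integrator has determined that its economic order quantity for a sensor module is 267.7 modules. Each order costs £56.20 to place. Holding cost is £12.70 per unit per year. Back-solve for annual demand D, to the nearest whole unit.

D ≈ 8,097 modules per year

Invert the EOQ relation Q*² = 2DS/H.
From Q* = √(2DS/H): D = Q*²H / (2S) = 267.7² × 12.7 / (2 × 56.2) = 8097.187.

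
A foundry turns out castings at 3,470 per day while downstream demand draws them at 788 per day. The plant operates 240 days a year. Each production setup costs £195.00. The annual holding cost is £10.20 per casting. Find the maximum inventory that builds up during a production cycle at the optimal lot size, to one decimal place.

I_max ≈ 2,364.1 castings

Annual demand D = 788 × 240 = 189,120.
Production build-up factor (1 − d/p) = 1 − 788/3,470 = 0.7729.
Q* = √(2DS / (H(1 − d/p))) = √(2 × 189,120 × 195 / (10.2 × 0.7729)).
= √(73,756,800 / 7.8837) ≈ 3058.696.
Maximum inventory = Q*(1 − d/p) = 3058.696 × 0.7729 ≈ 2364.099.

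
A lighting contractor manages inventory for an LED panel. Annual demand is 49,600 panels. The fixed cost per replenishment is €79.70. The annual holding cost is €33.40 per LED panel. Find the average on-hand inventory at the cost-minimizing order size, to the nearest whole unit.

Average inventory ≈ 243 panels

EOQ = √(2DS/H) = √(2 × 49,600 × 79.7 / 33.4) ≈ 486.53.
Average inventory = Q*/2 ≈ 486.53 / 2 = 243.266.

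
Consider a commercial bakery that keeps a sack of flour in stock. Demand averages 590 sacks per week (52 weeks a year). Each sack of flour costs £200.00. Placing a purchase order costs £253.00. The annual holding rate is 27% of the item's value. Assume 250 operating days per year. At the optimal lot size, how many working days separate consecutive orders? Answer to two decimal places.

T ≈ 4.37 days

Annual demand D = 590 × 52 = 30,680.
Holding cost H = 0.27 × £200.00 = £54.0000 per unit per year.
EOQ = √(2DS/H) = √(2 × 30,680 × 253 / 54) ≈ 536.17.
Cycle time = Q*/D × 250 = 536.17 / 30,680 × 250 ≈ 4.369 days.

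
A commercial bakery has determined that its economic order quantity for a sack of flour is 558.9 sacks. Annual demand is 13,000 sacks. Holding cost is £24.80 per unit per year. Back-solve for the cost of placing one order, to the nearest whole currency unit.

S ≈ £298

Invert the EOQ relation Q*² = 2DS/H.
From Q* = √(2DS/H): S = Q*²H / (2D) = 558.9² × 24.8 / (2 × 13,000) = 297.9522.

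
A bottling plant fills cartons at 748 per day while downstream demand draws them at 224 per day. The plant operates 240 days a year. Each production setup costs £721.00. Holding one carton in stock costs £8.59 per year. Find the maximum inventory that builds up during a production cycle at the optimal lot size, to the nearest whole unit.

I_max ≈ 2,514 cartons

Annual demand D = 224 × 240 = 53,760.
Production build-up factor (1 − d/p) = 1 − 224/748 = 0.7005.
Q* = √(2DS / (H(1 − d/p))) = √(2 × 53,760 × 721 / (8.59 × 0.7005)).
= √(77,521,920 / 6.0176) ≈ 3589.226.
Maximum inventory = Q*(1 − d/p) = 3589.226 × 0.7005 ≈ 2514.378.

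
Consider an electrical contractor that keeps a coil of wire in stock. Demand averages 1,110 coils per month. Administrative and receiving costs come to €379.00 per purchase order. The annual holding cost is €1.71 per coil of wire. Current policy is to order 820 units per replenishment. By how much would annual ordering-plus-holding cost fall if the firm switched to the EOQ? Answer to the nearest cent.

Annual demand D = 1,110 × 12 = 13,320.
EOQ = √(2DS/H) = √(2 × 13,320 × 379 / 1.71) ≈ 2429.90.
Cost at Q* = (D/Q*)S + (Q*/2)H = √(2DSH) ≈ €4,155.13.
Cost at Q = 820: (13,320/820)×379 + (820/2)×1.71 = €6,156.44 + €701.10 = €6,857.54.
Excess = €6,857.54 − €4,155.13 = €2,702.41.

Extra cost ≈ €2,702.41 per year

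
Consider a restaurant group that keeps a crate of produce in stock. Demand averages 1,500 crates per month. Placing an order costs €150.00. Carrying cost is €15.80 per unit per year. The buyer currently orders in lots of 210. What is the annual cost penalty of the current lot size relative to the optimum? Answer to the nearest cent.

Annual demand D = 1,500 × 12 = 18,000.
EOQ = √(2DS/H) = √(2 × 18,000 × 150 / 15.8) ≈ 584.61.
Cost at Q* = (D/Q*)S + (Q*/2)H = √(2DSH) ≈ €9,236.88.
Cost at Q = 210: (18,000/210)×150 + (210/2)×15.8 = €12,857.14 + €1,659.00 = €14,516.14.
Excess = €14,516.14 − €9,236.88 = €5,279.26.

Extra cost ≈ €5,279.26 per year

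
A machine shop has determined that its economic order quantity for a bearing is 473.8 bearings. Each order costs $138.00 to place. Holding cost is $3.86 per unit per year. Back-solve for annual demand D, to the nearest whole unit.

D ≈ 3,140 bearings per year

The basic EOQ model gives Q* = √(2DS/H); rearrange for the unknown.
From Q* = √(2DS/H): D = Q*²H / (2S) = 473.8² × 3.86 / (2 × 138) = 3139.557.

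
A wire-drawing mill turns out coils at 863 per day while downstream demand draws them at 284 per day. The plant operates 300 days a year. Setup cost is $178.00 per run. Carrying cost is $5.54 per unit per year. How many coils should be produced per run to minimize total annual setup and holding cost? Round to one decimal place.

Annual demand D = 284 × 300 = 85,200.
Production build-up factor (1 − d/p) = 1 − 284/863 = 0.6709.
Q* = √(2DS / (H(1 − d/p))) = √(2 × 85,200 × 178 / (5.54 × 0.6709)).
= √(30,331,200 / 3.7169) ≈ 2856.643.

Q* ≈ 2,856.6 coils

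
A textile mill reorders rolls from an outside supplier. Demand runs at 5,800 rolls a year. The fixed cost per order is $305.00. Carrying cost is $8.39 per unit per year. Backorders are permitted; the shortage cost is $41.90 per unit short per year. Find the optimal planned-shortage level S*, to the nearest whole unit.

S* ≈ 119 rolls

With planned backorders, Q* = √(2DS/H) · √((H+B)/B).
√(2DS/H) = √(2 × 5,800 × 305 / 8.39) = 649.379.
√((H+B)/B) = √((8.39+41.9)/41.9) = 1.0956.
Q* ≈ 711.429.
S* = Q* · H/(H+B) = 711.429 × 8.39/50.29 ≈ 118.689.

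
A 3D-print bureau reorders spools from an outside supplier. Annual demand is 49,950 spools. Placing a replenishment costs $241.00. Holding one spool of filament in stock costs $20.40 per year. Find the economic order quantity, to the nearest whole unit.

Q* ≈ 1,086 spools

EOQ = √(2DS / H) = √(2 × 49,950 × 241 / 20.4).
= √(24,075,900 / 20.4) = √1,180,191.1765 ≈ 1086.366.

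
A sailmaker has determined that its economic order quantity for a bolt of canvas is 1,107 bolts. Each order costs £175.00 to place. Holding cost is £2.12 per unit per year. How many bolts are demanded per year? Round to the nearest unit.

Invert the EOQ relation Q*² = 2DS/H.
From Q* = √(2DS/H): D = Q*²H / (2S) = 1,107² × 2.12 / (2 × 175) = 7422.720.

D ≈ 7,423 bolts per year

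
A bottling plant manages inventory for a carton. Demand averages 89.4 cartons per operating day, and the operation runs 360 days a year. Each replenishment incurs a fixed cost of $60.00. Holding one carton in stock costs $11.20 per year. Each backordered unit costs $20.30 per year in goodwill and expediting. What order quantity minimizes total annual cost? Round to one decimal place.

Annual demand D = 89.4 × 360 = 32,184.
With planned backorders, Q* = √(2DS/H) · √((H+B)/B).
√(2DS/H) = √(2 × 32,184 × 60 / 11.2) = 587.221.
√((H+B)/B) = √((11.2+20.3)/20.3) = 1.2457.
Q* ≈ 731.491.

Q* ≈ 731.5 cartons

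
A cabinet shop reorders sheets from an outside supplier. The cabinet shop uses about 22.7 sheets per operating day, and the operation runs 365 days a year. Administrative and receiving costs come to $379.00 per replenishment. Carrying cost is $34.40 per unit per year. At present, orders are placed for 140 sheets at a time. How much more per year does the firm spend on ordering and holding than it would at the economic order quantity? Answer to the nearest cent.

Extra cost ≈ $10,139.53 per year

Annual demand D = 22.7 × 365 = 8,285.5.
EOQ = √(2DS/H) = √(2 × 8,285.5 × 379 / 34.4) ≈ 427.28.
Cost at Q* = (D/Q*)S + (Q*/2)H = √(2DSH) ≈ $14,698.51.
Cost at Q = 140: (8,285.5/140)×379 + (140/2)×34.4 = $22,430.03 + $2,408.00 = $24,838.03.
Excess = $24,838.03 − $14,698.51 = $10,139.53.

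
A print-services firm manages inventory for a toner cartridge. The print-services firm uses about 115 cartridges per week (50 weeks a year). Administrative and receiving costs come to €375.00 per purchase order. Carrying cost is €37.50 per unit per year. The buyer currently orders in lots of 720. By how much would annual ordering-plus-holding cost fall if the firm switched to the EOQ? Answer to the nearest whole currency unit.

Extra cost ≈ €3,778 per year

Annual demand D = 115 × 50 = 5,750.
EOQ = √(2DS/H) = √(2 × 5,750 × 375 / 37.5) ≈ 339.12.
Cost at Q* = (D/Q*)S + (Q*/2)H = √(2DSH) ≈ €12,716.87.
Cost at Q = 720: (5,750/720)×375 + (720/2)×37.5 = €2,994.79 + €13,500.00 = €16,494.79.
Excess = €16,494.79 − €12,716.87 = €3,777.92.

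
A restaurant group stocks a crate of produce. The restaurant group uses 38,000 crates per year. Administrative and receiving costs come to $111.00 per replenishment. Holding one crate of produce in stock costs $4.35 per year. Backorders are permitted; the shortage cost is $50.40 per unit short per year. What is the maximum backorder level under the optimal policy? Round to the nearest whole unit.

S* ≈ 115 crates

With planned backorders, Q* = √(2DS/H) · √((H+B)/B).
√(2DS/H) = √(2 × 38,000 × 111 / 4.35) = 1392.591.
√((H+B)/B) = √((4.35+50.4)/50.4) = 1.0423.
Q* ≈ 1451.445.
S* = Q* · H/(H+B) = 1451.445 × 4.35/54.75 ≈ 115.320.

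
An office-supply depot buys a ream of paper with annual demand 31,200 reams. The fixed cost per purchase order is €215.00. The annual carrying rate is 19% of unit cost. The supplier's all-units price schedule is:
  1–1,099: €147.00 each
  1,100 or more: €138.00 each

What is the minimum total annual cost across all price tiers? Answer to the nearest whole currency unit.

TC* ≈ €4,326,119

Holding cost per unit per year at price C is H = 0.19·C.
For each price level, check whether its EOQ is feasible; otherwise the best quantity at that price is the breakpoint.
EOQ at €147.00 = 693.1 (feasible in tier 1): TC = 31,200×€147.00 + (31,200/693.1)×215 + (693.1/2)×0.19×€147.00 = €4,605,757.40.
EOQ at €138.00 = 715.3 < 1100, so use break Q=1100: TC = 31,200×€138.00 + (31,200/1100.0)×215 + (1100.0/2)×0.19×€138.00 = €4,326,119.18.
Lowest total cost among the candidates is at Q = 1100.0.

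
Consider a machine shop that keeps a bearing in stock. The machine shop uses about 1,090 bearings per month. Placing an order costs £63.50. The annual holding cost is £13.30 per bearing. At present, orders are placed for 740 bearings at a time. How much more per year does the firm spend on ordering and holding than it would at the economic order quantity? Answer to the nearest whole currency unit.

Annual demand D = 1,090 × 12 = 13,080.
EOQ = √(2DS/H) = √(2 × 13,080 × 63.5 / 13.3) ≈ 353.41.
Cost at Q* = (D/Q*)S + (Q*/2)H = √(2DSH) ≈ £4,700.36.
Cost at Q = 740: (13,080/740)×63.5 + (740/2)×13.3 = £1,122.41 + £4,921.00 = £6,043.41.
Excess = £6,043.41 − £4,700.36 = £1,343.04.

Extra cost ≈ £1,343 per year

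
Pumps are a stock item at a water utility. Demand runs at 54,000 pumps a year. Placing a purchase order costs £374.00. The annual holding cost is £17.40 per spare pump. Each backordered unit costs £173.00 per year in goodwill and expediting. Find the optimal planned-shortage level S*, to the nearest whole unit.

S* ≈ 146 pumps

With planned backorders, Q* = √(2DS/H) · √((H+B)/B).
√(2DS/H) = √(2 × 54,000 × 374 / 17.4) = 1523.607.
√((H+B)/B) = √((17.4+173)/173) = 1.0491.
Q* ≈ 1598.393.
S* = Q* · H/(H+B) = 1598.393 × 17.4/190.4 ≈ 146.072.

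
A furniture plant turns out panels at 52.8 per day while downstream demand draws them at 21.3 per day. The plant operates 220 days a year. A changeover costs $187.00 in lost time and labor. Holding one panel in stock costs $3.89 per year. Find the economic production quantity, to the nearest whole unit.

Q* ≈ 869 panels

Annual demand D = 21.3 × 220 = 4,686.
Production build-up factor (1 − d/p) = 1 − 21.3/52.8 = 0.5966.
Q* = √(2DS / (H(1 − d/p))) = √(2 × 4,686 × 187 / (3.89 × 0.5966)).
= √(1,752,564 / 2.3207) ≈ 869.008.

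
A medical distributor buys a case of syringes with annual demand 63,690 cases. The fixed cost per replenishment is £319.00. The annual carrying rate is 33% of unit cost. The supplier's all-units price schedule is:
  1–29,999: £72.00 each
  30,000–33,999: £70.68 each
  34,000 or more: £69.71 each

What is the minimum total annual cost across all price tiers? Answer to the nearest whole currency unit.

Holding cost per unit per year at price C is H = 0.33·C.
Evaluate total cost at each tier's feasible EOQ or, if the EOQ is below the tier, at the tier's minimum quantity.
EOQ at £72.00 = 1307.7 (feasible in tier 1): TC = 63,690×£72.00 + (63,690/1307.7)×319 + (1307.7/2)×0.33×£72.00 = £4,616,752.00.
EOQ at £70.68 = 1319.9 < 30000, so use break Q=30000: TC = 63,690×£70.68 + (63,690/30000.0)×319 + (30000.0/2)×0.33×£70.68 = £4,852,152.44.
EOQ at £69.71 = 1329.1 < 34000, so use break Q=34000: TC = 63,690×£69.71 + (63,690/34000.0)×319 + (34000.0/2)×0.33×£69.71 = £4,831,500.56.
Lowest total cost among the candidates is at Q = 1307.7.

TC* ≈ £4,616,752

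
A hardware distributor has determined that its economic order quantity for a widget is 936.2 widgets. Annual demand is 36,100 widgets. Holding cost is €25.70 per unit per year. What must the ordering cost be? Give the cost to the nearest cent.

Invert the EOQ relation Q*² = 2DS/H.
From Q* = √(2DS/H): S = Q*²H / (2D) = 936.2² × 25.7 / (2 × 36,100) = 311.9846.

S ≈ €311.98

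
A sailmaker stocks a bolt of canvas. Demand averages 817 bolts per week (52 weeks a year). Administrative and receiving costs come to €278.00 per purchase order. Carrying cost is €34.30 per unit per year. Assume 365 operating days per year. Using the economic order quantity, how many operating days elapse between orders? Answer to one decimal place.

Annual demand D = 817 × 52 = 42,484.
Q* = √(2DS/H) = √(2 × 42,484 × 278 / 34.3) ≈ 829.86.
Cycle time = Q*/D × 365 = 829.86 / 42,484 × 365 ≈ 7.130 days.

T ≈ 7.1 days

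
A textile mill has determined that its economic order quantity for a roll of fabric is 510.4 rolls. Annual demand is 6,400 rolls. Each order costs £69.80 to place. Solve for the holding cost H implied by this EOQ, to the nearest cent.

Squaring Q* = √(2DS/H) gives Q*² = 2DS/H.
From Q* = √(2DS/H): H = 2DS / Q*² = 2 × 6,400 × 69.8 / 510.4² = 3.4296.

H ≈ £3.43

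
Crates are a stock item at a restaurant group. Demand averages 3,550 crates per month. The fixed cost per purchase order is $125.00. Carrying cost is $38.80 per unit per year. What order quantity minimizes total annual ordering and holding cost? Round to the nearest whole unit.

Annual demand D = 3,550 × 12 = 42,600.
EOQ = √(2DS / H) = √(2 × 42,600 × 125 / 38.8).
= √(10,650,000 / 38.8) = √274,484.5361 ≈ 523.913.

Q* ≈ 524 crates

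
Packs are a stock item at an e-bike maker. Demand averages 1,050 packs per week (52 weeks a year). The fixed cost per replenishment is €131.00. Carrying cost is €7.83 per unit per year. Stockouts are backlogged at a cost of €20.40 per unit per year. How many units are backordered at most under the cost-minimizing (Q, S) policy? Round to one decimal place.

Annual demand D = 1,050 × 52 = 54,600.
With planned backorders, Q* = √(2DS/H) · √((H+B)/B).
√(2DS/H) = √(2 × 54,600 × 131 / 7.83) = 1351.656.
√((H+B)/B) = √((7.83+20.4)/20.4) = 1.1764.
Q* ≈ 1590.034.
S* = Q* · H/(H+B) = 1590.034 × 7.83/28.23 ≈ 441.019.

S* ≈ 441.0 packs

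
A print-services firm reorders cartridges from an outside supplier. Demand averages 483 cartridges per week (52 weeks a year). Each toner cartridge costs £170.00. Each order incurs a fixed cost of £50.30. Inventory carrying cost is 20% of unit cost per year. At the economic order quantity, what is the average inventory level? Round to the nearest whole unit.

Annual demand D = 483 × 52 = 25,116.
Holding cost H = 0.20 × £170.00 = £34.0000 per unit per year.
The optimal lot size = √(2DS/H) = √(2 × 25,116 × 50.3 / 34) ≈ 272.61.
Average inventory = Q*/2 ≈ 272.61 / 2 = 136.303.

Average inventory ≈ 136 cartridges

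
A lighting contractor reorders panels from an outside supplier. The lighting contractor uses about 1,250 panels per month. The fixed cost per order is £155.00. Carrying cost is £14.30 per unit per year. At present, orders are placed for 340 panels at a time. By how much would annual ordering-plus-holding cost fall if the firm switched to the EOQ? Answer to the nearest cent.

Annual demand D = 1,250 × 12 = 15,000.
EOQ = √(2DS/H) = √(2 × 15,000 × 155 / 14.3) ≈ 570.24.
Cost at Q* = (D/Q*)S + (Q*/2)H = √(2DSH) ≈ £8,154.45.
Cost at Q = 340: (15,000/340)×155 + (340/2)×14.3 = £6,838.24 + £2,431.00 = £9,269.24.
Excess = £9,269.24 − £8,154.45 = £1,114.79.

Extra cost ≈ £1,114.79 per year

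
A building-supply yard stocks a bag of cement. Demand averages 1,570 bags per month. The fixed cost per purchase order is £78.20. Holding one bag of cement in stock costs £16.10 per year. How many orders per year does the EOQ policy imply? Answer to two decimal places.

Annual demand D = 1,570 × 12 = 18,840.
The optimal lot size = √(2DS/H) = √(2 × 18,840 × 78.2 / 16.1) ≈ 427.81.
Orders per year = D / Q* = 18,840 / 427.81 ≈ 44.039.

N ≈ 44.04 orders per year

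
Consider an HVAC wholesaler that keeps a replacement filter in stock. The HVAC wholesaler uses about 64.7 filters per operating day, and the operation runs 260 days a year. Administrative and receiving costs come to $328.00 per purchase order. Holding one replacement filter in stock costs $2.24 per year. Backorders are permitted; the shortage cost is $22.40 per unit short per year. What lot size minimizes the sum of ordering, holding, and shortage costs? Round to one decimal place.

Annual demand D = 64.7 × 260 = 16,822.
With planned backorders, Q* = √(2DS/H) · √((H+B)/B).
√(2DS/H) = √(2 × 16,822 × 328 / 2.24) = 2219.559.
√((H+B)/B) = √((2.24+22.4)/22.4) = 1.0488.
Q* ≈ 2327.893.

Q* ≈ 2,327.9 filters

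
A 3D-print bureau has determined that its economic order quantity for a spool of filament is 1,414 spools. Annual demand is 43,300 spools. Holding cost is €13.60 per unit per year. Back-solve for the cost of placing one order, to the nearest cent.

S ≈ €313.99

Invert the EOQ relation Q*² = 2DS/H.
From Q* = √(2DS/H): S = Q*²H / (2D) = 1,414² × 13.6 / (2 × 43,300) = 313.9929.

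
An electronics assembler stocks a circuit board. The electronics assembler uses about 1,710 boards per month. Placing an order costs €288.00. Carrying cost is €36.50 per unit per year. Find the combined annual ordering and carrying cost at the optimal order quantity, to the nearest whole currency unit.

Annual demand D = 1,710 × 12 = 20,520.
The optimal lot size = √(2DS/H) = √(2 × 20,520 × 288 / 36.5) ≈ 569.05.
At Q*, ordering cost (D/Q*)S equals holding cost (Q*/2)H, each = √(DSH/2).
Minimum total = √(2DSH) = √(2 × 20,520 × 288 × 36.5) ≈ 20770.471.

TC* ≈ €20,770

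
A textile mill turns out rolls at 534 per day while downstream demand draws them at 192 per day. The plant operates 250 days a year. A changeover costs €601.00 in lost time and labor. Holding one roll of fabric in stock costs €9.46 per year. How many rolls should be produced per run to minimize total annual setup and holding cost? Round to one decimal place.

Q* ≈ 3,085.9 rolls

Annual demand D = 192 × 250 = 48,000.
Production build-up factor (1 − d/p) = 1 − 192/534 = 0.6404.
Q* = √(2DS / (H(1 − d/p))) = √(2 × 48,000 × 601 / (9.46 × 0.6404)).
= √(57,696,000 / 6.0587) ≈ 3085.921.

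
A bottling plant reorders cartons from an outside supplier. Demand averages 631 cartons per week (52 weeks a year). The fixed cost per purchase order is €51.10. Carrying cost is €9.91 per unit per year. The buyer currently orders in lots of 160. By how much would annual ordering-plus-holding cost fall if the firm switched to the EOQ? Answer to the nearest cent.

Extra cost ≈ €5,507.41 per year

Annual demand D = 631 × 52 = 32,812.
EOQ = √(2DS/H) = √(2 × 32,812 × 51.1 / 9.91) ≈ 581.71.
Cost at Q* = (D/Q*)S + (Q*/2)H = √(2DSH) ≈ €5,764.73.
Cost at Q = 160: (32,812/160)×51.1 + (160/2)×9.91 = €10,479.33 + €792.80 = €11,272.13.
Excess = €11,272.13 − €5,764.73 = €5,507.41.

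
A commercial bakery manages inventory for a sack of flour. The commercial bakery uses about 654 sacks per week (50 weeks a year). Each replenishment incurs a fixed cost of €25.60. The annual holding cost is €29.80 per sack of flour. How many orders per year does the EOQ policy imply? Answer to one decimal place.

N ≈ 138.0 orders per year

Annual demand D = 654 × 50 = 32,700.
The optimal lot size = √(2DS/H) = √(2 × 32,700 × 25.6 / 29.8) ≈ 237.03.
Orders per year = D / Q* = 32,700 / 237.03 ≈ 137.958.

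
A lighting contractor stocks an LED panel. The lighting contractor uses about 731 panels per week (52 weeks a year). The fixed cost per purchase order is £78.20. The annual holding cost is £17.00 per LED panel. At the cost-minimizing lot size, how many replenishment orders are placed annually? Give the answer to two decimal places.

N ≈ 64.28 orders per year

Annual demand D = 731 × 52 = 38,012.
Q* = √(2DS/H) = √(2 × 38,012 × 78.2 / 17) ≈ 591.36.
Orders per year = D / Q* = 38,012 / 591.36 ≈ 64.279.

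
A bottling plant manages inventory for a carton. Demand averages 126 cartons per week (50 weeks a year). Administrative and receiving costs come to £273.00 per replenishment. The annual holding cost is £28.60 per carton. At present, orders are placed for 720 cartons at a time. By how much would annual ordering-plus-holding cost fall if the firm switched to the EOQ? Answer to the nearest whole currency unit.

Extra cost ≈ £2,766 per year

Annual demand D = 126 × 50 = 6,300.
EOQ = √(2DS/H) = √(2 × 6,300 × 273 / 28.6) ≈ 346.80.
Cost at Q* = (D/Q*)S + (Q*/2)H = √(2DSH) ≈ £9,918.58.
Cost at Q = 720: (6,300/720)×273 + (720/2)×28.6 = £2,388.75 + £10,296.00 = £12,684.75.
Excess = £12,684.75 − £9,918.58 = £2,766.17.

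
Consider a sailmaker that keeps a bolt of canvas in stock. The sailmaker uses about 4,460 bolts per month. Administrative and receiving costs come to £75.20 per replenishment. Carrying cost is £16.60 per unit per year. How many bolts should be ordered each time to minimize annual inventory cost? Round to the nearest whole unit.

Annual demand D = 4,460 × 12 = 53,520.
EOQ = √(2DS / H) = √(2 × 53,520 × 75.2 / 16.6).
= √(8,049,408 / 16.6) = √484,904.0964 ≈ 696.351.

Q* ≈ 696 bolts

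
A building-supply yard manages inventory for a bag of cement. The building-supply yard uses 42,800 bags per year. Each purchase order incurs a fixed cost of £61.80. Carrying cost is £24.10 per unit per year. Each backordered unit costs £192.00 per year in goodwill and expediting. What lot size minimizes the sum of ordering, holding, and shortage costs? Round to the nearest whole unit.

Q* ≈ 497 bags

With planned backorders, Q* = √(2DS/H) · √((H+B)/B).
√(2DS/H) = √(2 × 42,800 × 61.8 / 24.1) = 468.514.
√((H+B)/B) = √((24.1+192)/192) = 1.0609.
Q* ≈ 497.049.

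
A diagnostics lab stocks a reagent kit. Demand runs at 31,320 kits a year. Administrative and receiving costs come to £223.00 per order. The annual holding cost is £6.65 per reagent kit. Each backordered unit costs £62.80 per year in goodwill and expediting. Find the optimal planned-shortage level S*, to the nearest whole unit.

S* ≈ 146 kits

With planned backorders, Q* = √(2DS/H) · √((H+B)/B).
√(2DS/H) = √(2 × 31,320 × 223 / 6.65) = 1449.331.
√((H+B)/B) = √((6.65+62.8)/62.8) = 1.0516.
Q* ≈ 1524.136.
S* = Q* · H/(H+B) = 1524.136 × 6.65/69.45 ≈ 145.940.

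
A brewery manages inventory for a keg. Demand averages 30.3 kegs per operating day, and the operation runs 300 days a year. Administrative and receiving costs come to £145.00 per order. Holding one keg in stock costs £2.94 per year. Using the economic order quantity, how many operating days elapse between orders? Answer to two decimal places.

T ≈ 31.25 days

Annual demand D = 30.3 × 300 = 9,090.
The optimal lot size = √(2DS/H) = √(2 × 9,090 × 145 / 2.94) ≈ 946.91.
Cycle time = Q*/D × 300 = 946.91 / 9,090 × 300 ≈ 31.251 days.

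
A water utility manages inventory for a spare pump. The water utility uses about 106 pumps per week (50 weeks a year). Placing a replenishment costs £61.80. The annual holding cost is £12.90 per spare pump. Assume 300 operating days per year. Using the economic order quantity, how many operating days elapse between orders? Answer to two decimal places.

T ≈ 12.76 days

Annual demand D = 106 × 50 = 5,300.
The optimal lot size = √(2DS/H) = √(2 × 5,300 × 61.8 / 12.9) ≈ 225.35.
Cycle time = Q*/D × 300 = 225.35 / 5,300 × 300 ≈ 12.756 days.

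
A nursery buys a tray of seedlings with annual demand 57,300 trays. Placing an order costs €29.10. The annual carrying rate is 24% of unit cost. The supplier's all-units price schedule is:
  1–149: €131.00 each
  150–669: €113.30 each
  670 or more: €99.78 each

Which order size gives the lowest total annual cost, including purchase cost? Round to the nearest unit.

Holding cost per unit per year at price C is H = 0.24·C.
For each price level, check whether its EOQ is feasible; otherwise the best quantity at that price is the breakpoint.
Tier 1 (€131.00): EOQ = 325.7 exceeds tier's upper bound 149, so this tier is dominated.
EOQ at €113.30 = 350.2 (feasible in tier 2): TC = 57,300×€113.30 + (57,300/350.2)×29.1 + (350.2/2)×0.24×€113.30 = €6,501,612.68.
EOQ at €99.78 = 373.2 < 670, so use break Q=670: TC = 57,300×€99.78 + (57,300/670.0)×29.1 + (670.0/2)×0.24×€99.78 = €5,727,905.01.
Lowest total cost is €5,727,905.01 at Q = 670.0.

Q* ≈ 670 trays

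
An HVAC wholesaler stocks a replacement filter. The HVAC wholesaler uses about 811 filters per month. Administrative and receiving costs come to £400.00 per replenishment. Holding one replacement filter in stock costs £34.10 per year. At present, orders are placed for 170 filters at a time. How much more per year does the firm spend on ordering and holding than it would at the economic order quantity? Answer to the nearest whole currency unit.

Extra cost ≈ £9,503 per year

Annual demand D = 811 × 12 = 9,732.
EOQ = √(2DS/H) = √(2 × 9,732 × 400 / 34.1) ≈ 477.82.
Cost at Q* = (D/Q*)S + (Q*/2)H = √(2DSH) ≈ £16,293.83.
Cost at Q = 170: (9,732/170)×400 + (170/2)×34.1 = £22,898.82 + £2,898.50 = £25,797.32.
Excess = £25,797.32 − £16,293.83 = £9,503.49.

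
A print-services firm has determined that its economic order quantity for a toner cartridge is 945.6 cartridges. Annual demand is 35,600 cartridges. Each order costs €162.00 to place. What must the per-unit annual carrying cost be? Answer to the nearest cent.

Squaring Q* = √(2DS/H) gives Q*² = 2DS/H.
From Q* = √(2DS/H): H = 2DS / Q*² = 2 × 35,600 × 162 / 945.6² = 12.8997.

H ≈ €12.90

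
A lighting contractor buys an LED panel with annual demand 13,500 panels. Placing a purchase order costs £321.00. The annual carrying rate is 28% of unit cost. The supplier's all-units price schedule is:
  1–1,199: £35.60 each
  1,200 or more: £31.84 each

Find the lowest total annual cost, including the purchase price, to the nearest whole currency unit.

Holding cost per unit per year at price C is H = 0.28·C.
For each price level, check whether its EOQ is feasible; otherwise the best quantity at that price is the breakpoint.
EOQ at £35.60 = 932.5 (feasible in tier 1): TC = 13,500×£35.60 + (13,500/932.5)×321 + (932.5/2)×0.28×£35.60 = £489,894.76.
EOQ at £31.84 = 986.0 < 1200, so use break Q=1200: TC = 13,500×£31.84 + (13,500/1200.0)×321 + (1200.0/2)×0.28×£31.84 = £438,800.37.
Lowest total cost among the candidates is at Q = 1200.0.

TC* ≈ £438,800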